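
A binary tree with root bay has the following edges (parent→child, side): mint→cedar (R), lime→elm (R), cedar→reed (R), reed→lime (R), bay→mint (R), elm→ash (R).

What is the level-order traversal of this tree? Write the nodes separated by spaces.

bay mint cedar reed lime elm ash

Level-order visits nodes level by level from the root, left to right within each level.
Level 0: bay
Level 1: mint
Level 2: cedar
Level 3: reed
Level 4: lime
Level 5: elm
Level 6: ash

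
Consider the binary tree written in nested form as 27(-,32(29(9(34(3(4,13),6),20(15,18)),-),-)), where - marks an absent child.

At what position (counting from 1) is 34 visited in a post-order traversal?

Post-order visits the left subtree, then the right subtree, then the node.
At 27: no left child.
At 27: go right to 32.
  At 32: go left to 29.
    At 29: go left to 9.
      At 9: go left to 34.
        At 34: go left to 3.
          At 3: go left to 4.
            4 is a leaf — visit 4.
          At 3: go right to 13.
            13 is a leaf — visit 13.
          Visit 3.
        At 34: go right to 6.
          6 is a leaf — visit 6.
        Visit 34.
      At 9: go right to 20.
        At 20: go left to 15.
          15 is a leaf — visit 15.
        At 20: go right to 18.
          18 is a leaf — visit 18.
        Visit 20.
      Visit 9.
    At 29: no right child.
    Visit 29.
  At 32: no right child.
  Visit 32.
Visit 27.
Full post-order sequence: 4, 13, 3, 6, 34, 15, 18, 20, 9, 29, 32, 27.

5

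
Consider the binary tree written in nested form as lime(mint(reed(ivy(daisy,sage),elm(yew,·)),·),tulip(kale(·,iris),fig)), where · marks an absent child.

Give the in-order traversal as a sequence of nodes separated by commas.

daisy, ivy, sage, reed, yew, elm, mint, lime, kale, iris, tulip, fig

In-order visits the left subtree, then the node, then the right subtree.
At lime: go left to mint.
  At mint: go left to reed.
    At reed: go left to ivy.
      At ivy: go left to daisy.
        daisy is a leaf — visit daisy.
      Visit ivy.
      At ivy: go right to sage.
        sage is a leaf — visit sage.
    Visit reed.
    At reed: go right to elm.
      At elm: go left to yew.
        yew is a leaf — visit yew.
      Visit elm.
      At elm: no right child.
  Visit mint.
  At mint: no right child.
Visit lime.
At lime: go right to tulip.
  At tulip: go left to kale.
    At kale: no left child.
    Visit kale.
    At kale: go right to iris.
      iris is a leaf — visit iris.
  Visit tulip.
  At tulip: go right to fig.
    fig is a leaf — visit fig.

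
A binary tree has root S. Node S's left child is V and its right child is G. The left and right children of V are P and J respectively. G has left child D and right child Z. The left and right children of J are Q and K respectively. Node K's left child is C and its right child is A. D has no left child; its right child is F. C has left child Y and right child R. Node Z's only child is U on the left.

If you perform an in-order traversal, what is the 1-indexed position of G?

In-order visits the left subtree, then the node, then the right subtree.
At S: go left to V.
  At V: go left to P.
    P is a leaf — visit P.
  Visit V.
  At V: go right to J.
    At J: go left to Q.
      Q is a leaf — visit Q.
    Visit J.
    At J: go right to K.
      At K: go left to C.
        At C: go left to Y.
          Y is a leaf — visit Y.
        Visit C.
        At C: go right to R.
          R is a leaf — visit R.
      Visit K.
      At K: go right to A.
        A is a leaf — visit A.
Visit S.
At S: go right to G.
  At G: go left to D.
    At D: no left child.
    Visit D.
    At D: go right to F.
      F is a leaf — visit F.
  Visit G.
  At G: go right to Z.
    At Z: go left to U.
      U is a leaf — visit U.
    Visit Z.
    At Z: no right child.
Full in-order sequence: P, V, Q, J, Y, C, R, K, A, S, D, F, G, U, Z.

13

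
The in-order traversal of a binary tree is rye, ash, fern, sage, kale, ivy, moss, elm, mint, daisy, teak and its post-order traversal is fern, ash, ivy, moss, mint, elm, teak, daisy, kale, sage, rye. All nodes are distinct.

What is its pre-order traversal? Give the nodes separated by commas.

rye, sage, ash, fern, kale, daisy, elm, moss, ivy, mint, teak

The last element of post-order is the root; it splits in-order into left and right subtrees.
Root rye: left subtree has 0 nodes { }, right has 10 {ash, fern, sage, kale, ivy, moss, elm, mint, daisy, teak}.
  Root sage: left subtree has 2 nodes {ash, fern}, right has 7 {kale, ivy, moss, elm, mint, daisy, teak}.
    Root ash: left subtree has 0 nodes { }, right has 1 {fern}.
    Root kale: left subtree has 0 nodes { }, right has 6 {ivy, moss, elm, mint, daisy, teak}.
      Root daisy: left subtree has 4 nodes {ivy, moss, elm, mint}, right has 1 {teak}.
        Root elm: left subtree has 2 nodes {ivy, moss}, right has 1 {mint}.
          Root moss: left subtree has 1 node {ivy}, right has 0 { }.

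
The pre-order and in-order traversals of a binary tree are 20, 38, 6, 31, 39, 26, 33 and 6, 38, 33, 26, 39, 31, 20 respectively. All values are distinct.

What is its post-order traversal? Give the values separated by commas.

The first element of pre-order is the root; it splits in-order into left and right subtrees.
Root 20: left subtree has 6 nodes {6, 38, 33, 26, 39, 31}, right has 0 { }.
  Root 38: left subtree has 1 node {6}, right has 4 {33, 26, 39, 31}.
    Root 31: left subtree has 3 nodes {33, 26, 39}, right has 0 { }.
      Root 39: left subtree has 2 nodes {33, 26}, right has 0 { }.
        Root 26: left subtree has 1 node {33}, right has 0 { }.

6, 33, 26, 39, 31, 38, 20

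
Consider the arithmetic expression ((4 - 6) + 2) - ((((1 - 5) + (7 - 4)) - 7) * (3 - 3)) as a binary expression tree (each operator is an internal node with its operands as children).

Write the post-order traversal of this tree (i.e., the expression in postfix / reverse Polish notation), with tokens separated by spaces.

4 6 - 2 + 1 5 - 7 4 - + 7 - 3 3 - * -

Post-order on an expression tree gives postfix notation: for each operator, emit left operand, right operand, then the operator.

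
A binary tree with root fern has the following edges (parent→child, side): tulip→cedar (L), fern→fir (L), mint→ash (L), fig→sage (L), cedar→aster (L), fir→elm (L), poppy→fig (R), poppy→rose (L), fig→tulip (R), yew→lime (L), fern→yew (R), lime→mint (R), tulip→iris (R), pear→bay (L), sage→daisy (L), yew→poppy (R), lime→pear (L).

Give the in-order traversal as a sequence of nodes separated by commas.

In-order visits the left subtree, then the node, then the right subtree.
At fern: go left to fir.
  At fir: go left to elm.
    elm is a leaf — visit elm.
  Visit fir.
  At fir: no right child.
Visit fern.
At fern: go right to yew.
  At yew: go left to lime.
    At lime: go left to pear.
      At pear: go left to bay.
        bay is a leaf — visit bay.
      Visit pear.
      At pear: no right child.
    Visit lime.
    At lime: go right to mint.
      At mint: go left to ash.
        ash is a leaf — visit ash.
      Visit mint.
      At mint: no right child.
  Visit yew.
  At yew: go right to poppy.
    At poppy: go left to rose.
      rose is a leaf — visit rose.
    Visit poppy.
    At poppy: go right to fig.
      At fig: go left to sage.
        At sage: go left to daisy.
          daisy is a leaf — visit daisy.
        Visit sage.
        At sage: no right child.
      Visit fig.
      At fig: go right to tulip.
        At tulip: go left to cedar.
          At cedar: go left to aster.
            aster is a leaf — visit aster.
          Visit cedar.
          At cedar: no right child.
        Visit tulip.
        At tulip: go right to iris.
          iris is a leaf — visit iris.

elm, fir, fern, bay, pear, lime, ash, mint, yew, rose, poppy, daisy, sage, fig, aster, cedar, tulip, iris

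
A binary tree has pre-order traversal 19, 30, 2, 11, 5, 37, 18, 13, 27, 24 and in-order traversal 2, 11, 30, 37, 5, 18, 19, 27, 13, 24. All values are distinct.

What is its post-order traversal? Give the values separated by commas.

The first element of pre-order is the root; it splits in-order into left and right subtrees.
Root 19: left subtree has 6 nodes {2, 11, 30, 37, 5, 18}, right has 3 {27, 13, 24}.
  Root 30: left subtree has 2 nodes {2, 11}, right has 3 {37, 5, 18}.
    Root 2: left subtree has 0 nodes { }, right has 1 {11}.
    Root 5: left subtree has 1 node {37}, right has 1 {18}.
  Root 13: left subtree has 1 node {27}, right has 1 {24}.

11, 2, 37, 18, 5, 30, 27, 24, 13, 19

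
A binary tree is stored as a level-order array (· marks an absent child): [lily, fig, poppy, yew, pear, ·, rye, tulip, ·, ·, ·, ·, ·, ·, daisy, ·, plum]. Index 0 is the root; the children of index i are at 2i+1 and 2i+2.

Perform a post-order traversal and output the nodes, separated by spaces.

Post-order visits the left subtree, then the right subtree, then the node.
At lily: go left to fig.
  At fig: go left to yew.
    At yew: go left to tulip.
      At tulip: no left child.
      At tulip: go right to plum.
        plum is a leaf — visit plum.
      Visit tulip.
    At yew: no right child.
    Visit yew.
  At fig: go right to pear.
    pear is a leaf — visit pear.
  Visit fig.
At lily: go right to poppy.
  At poppy: no left child.
  At poppy: go right to rye.
    At rye: no left child.
    At rye: go right to daisy.
      daisy is a leaf — visit daisy.
    Visit rye.
  Visit poppy.
Visit lily.

plum tulip yew pear fig daisy rye poppy lily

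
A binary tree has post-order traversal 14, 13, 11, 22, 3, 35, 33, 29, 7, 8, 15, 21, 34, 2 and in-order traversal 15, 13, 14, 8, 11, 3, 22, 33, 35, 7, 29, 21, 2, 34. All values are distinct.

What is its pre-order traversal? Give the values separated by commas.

The last element of post-order is the root; it splits in-order into left and right subtrees.
Root 2: left subtree has 12 nodes {15, 13, 14, 8, 11, 3, 22, 33, 35, 7, 29, 21}, right has 1 {34}.
  Root 21: left subtree has 11 nodes {15, 13, 14, 8, 11, 3, 22, 33, 35, 7, 29}, right has 0 { }.
    Root 15: left subtree has 0 nodes { }, right has 10 {13, 14, 8, 11, 3, 22, 33, 35, 7, 29}.
      Root 8: left subtree has 2 nodes {13, 14}, right has 7 {11, 3, 22, 33, 35, 7, 29}.
        Root 13: left subtree has 0 nodes { }, right has 1 {14}.
        Root 7: left subtree has 5 nodes {11, 3, 22, 33, 35}, right has 1 {29}.
          Root 33: left subtree has 3 nodes {11, 3, 22}, right has 1 {35}.
            Root 3: left subtree has 1 node {11}, right has 1 {22}.

2, 21, 15, 8, 13, 14, 7, 33, 3, 11, 22, 35, 29, 34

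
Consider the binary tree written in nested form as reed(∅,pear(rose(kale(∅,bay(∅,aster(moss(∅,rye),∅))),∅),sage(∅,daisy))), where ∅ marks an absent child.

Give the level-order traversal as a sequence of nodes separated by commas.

Level-order visits nodes level by level from the root, left to right within each level.
Level 0: reed
Level 1: pear
Level 2: rose, sage
Level 3: kale, daisy
Level 4: bay
Level 5: aster
Level 6: moss
Level 7: rye

reed, pear, rose, sage, kale, daisy, bay, aster, moss, rye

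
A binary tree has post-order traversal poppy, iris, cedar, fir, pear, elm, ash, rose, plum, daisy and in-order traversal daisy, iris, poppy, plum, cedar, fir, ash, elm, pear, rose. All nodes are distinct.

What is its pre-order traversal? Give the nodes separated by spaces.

The last element of post-order is the root; it splits in-order into left and right subtrees.
Root daisy: left subtree has 0 nodes { }, right has 9 {iris, poppy, plum, cedar, fir, ash, elm, pear, rose}.
  Root plum: left subtree has 2 nodes {iris, poppy}, right has 6 {cedar, fir, ash, elm, pear, rose}.
    Root iris: left subtree has 0 nodes { }, right has 1 {poppy}.
    Root rose: left subtree has 5 nodes {cedar, fir, ash, elm, pear}, right has 0 { }.
      Root ash: left subtree has 2 nodes {cedar, fir}, right has 2 {elm, pear}.
        Root fir: left subtree has 1 node {cedar}, right has 0 { }.
        Root elm: left subtree has 0 nodes { }, right has 1 {pear}.

daisy plum iris poppy rose ash fir cedar elm pear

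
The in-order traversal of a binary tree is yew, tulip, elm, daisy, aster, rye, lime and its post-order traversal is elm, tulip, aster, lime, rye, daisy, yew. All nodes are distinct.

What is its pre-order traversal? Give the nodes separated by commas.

yew, daisy, tulip, elm, rye, aster, lime

The last element of post-order is the root; it splits in-order into left and right subtrees.
Root yew: left subtree has 0 nodes { }, right has 6 {tulip, elm, daisy, aster, rye, lime}.
  Root daisy: left subtree has 2 nodes {tulip, elm}, right has 3 {aster, rye, lime}.
    Root tulip: left subtree has 0 nodes { }, right has 1 {elm}.
    Root rye: left subtree has 1 node {aster}, right has 1 {lime}.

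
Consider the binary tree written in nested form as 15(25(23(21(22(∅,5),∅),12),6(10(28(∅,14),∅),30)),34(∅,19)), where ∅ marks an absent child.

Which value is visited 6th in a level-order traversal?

Level-order visits nodes level by level from the root, left to right within each level.
Level 0: 15
Level 1: 25, 34
Level 2: 23, 6, 19
Level 3: 21, 12, 10, 30
Level 4: 22, 28
Level 5: 5, 14
Full level-order sequence: 15, 25, 34, 23, 6, 19, 21, 12, 10, 30, 22, 28, 5, 14.

19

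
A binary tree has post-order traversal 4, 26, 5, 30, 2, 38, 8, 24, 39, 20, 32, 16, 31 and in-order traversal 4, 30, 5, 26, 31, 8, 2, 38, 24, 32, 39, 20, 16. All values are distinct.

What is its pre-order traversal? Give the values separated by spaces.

The last element of post-order is the root; it splits in-order into left and right subtrees.
Root 31: left subtree has 4 nodes {4, 30, 5, 26}, right has 8 {8, 2, 38, 24, 32, 39, 20, 16}.
  Root 30: left subtree has 1 node {4}, right has 2 {5, 26}.
    Root 5: left subtree has 0 nodes { }, right has 1 {26}.
  Root 16: left subtree has 7 nodes {8, 2, 38, 24, 32, 39, 20}, right has 0 { }.
    Root 32: left subtree has 4 nodes {8, 2, 38, 24}, right has 2 {39, 20}.
      Root 24: left subtree has 3 nodes {8, 2, 38}, right has 0 { }.
        Root 8: left subtree has 0 nodes { }, right has 2 {2, 38}.
          Root 38: left subtree has 1 node {2}, right has 0 { }.
      Root 20: left subtree has 1 node {39}, right has 0 { }.

31 30 4 5 26 16 32 24 8 38 2 20 39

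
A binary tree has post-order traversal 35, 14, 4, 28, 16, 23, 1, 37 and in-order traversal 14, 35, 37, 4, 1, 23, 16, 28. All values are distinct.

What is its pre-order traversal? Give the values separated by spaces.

37 14 35 1 4 23 16 28

The last element of post-order is the root; it splits in-order into left and right subtrees.
Root 37: left subtree has 2 nodes {14, 35}, right has 5 {4, 1, 23, 16, 28}.
  Root 14: left subtree has 0 nodes { }, right has 1 {35}.
  Root 1: left subtree has 1 node {4}, right has 3 {23, 16, 28}.
    Root 23: left subtree has 0 nodes { }, right has 2 {16, 28}.
      Root 16: left subtree has 0 nodes { }, right has 1 {28}.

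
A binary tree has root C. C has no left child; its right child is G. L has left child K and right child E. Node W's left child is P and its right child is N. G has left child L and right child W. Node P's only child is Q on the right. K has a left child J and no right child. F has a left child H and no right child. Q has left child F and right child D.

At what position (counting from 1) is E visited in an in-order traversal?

5

In-order visits the left subtree, then the node, then the right subtree.
At C: no left child.
Visit C.
At C: go right to G.
  At G: go left to L.
    At L: go left to K.
      At K: go left to J.
        J is a leaf — visit J.
      Visit K.
      At K: no right child.
    Visit L.
    At L: go right to E.
      E is a leaf — visit E.
  Visit G.
  At G: go right to W.
    At W: go left to P.
      At P: no left child.
      Visit P.
      At P: go right to Q.
        At Q: go left to F.
          At F: go left to H.
            H is a leaf — visit H.
          Visit F.
          At F: no right child.
        Visit Q.
        At Q: go right to D.
          D is a leaf — visit D.
    Visit W.
    At W: go right to N.
      N is a leaf — visit N.
Full in-order sequence: C, J, K, L, E, G, P, H, F, Q, D, W, N.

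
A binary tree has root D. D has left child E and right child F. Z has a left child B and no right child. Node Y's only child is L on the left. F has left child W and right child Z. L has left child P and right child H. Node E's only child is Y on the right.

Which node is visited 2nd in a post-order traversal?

H

Post-order visits the left subtree, then the right subtree, then the node.
At D: go left to E.
  At E: no left child.
  At E: go right to Y.
    At Y: go left to L.
      At L: go left to P.
        P is a leaf — visit P.
      At L: go right to H.
        H is a leaf — visit H.
      Visit L.
    At Y: no right child.
    Visit Y.
  Visit E.
At D: go right to F.
  At F: go left to W.
    W is a leaf — visit W.
  At F: go right to Z.
    At Z: go left to B.
      B is a leaf — visit B.
    At Z: no right child.
    Visit Z.
  Visit F.
Visit D.
Full post-order sequence: P, H, L, Y, E, W, B, Z, F, D.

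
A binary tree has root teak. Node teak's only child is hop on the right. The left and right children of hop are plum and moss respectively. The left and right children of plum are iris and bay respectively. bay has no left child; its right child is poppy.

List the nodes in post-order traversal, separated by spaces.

iris poppy bay plum moss hop teak

Post-order visits the left subtree, then the right subtree, then the node.
At teak: no left child.
At teak: go right to hop.
  At hop: go left to plum.
    At plum: go left to iris.
      iris is a leaf — visit iris.
    At plum: go right to bay.
      At bay: no left child.
      At bay: go right to poppy.
        poppy is a leaf — visit poppy.
      Visit bay.
    Visit plum.
  At hop: go right to moss.
    moss is a leaf — visit moss.
  Visit hop.
Visit teak.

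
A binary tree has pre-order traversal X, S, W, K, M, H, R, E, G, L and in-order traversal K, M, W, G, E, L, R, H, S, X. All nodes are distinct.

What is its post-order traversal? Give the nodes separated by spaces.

M K G L E R H W S X

The first element of pre-order is the root; it splits in-order into left and right subtrees.
Root X: left subtree has 9 nodes {K, M, W, G, E, L, R, H, S}, right has 0 { }.
  Root S: left subtree has 8 nodes {K, M, W, G, E, L, R, H}, right has 0 { }.
    Root W: left subtree has 2 nodes {K, M}, right has 5 {G, E, L, R, H}.
      Root K: left subtree has 0 nodes { }, right has 1 {M}.
      Root H: left subtree has 4 nodes {G, E, L, R}, right has 0 { }.
        Root R: left subtree has 3 nodes {G, E, L}, right has 0 { }.
          Root E: left subtree has 1 node {G}, right has 1 {L}.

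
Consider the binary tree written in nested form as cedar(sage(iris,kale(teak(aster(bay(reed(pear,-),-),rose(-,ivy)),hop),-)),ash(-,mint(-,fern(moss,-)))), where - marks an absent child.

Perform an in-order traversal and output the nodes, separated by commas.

In-order visits the left subtree, then the node, then the right subtree.
At cedar: go left to sage.
  At sage: go left to iris.
    iris is a leaf — visit iris.
  Visit sage.
  At sage: go right to kale.
    At kale: go left to teak.
      At teak: go left to aster.
        At aster: go left to bay.
          At bay: go left to reed.
            At reed: go left to pear.
              pear is a leaf — visit pear.
            Visit reed.
            At reed: no right child.
          Visit bay.
          At bay: no right child.
        Visit aster.
        At aster: go right to rose.
          At rose: no left child.
          Visit rose.
          At rose: go right to ivy.
            ivy is a leaf — visit ivy.
      Visit teak.
      At teak: go right to hop.
        hop is a leaf — visit hop.
    Visit kale.
    At kale: no right child.
Visit cedar.
At cedar: go right to ash.
  At ash: no left child.
  Visit ash.
  At ash: go right to mint.
    At mint: no left child.
    Visit mint.
    At mint: go right to fern.
      At fern: go left to moss.
        moss is a leaf — visit moss.
      Visit fern.
      At fern: no right child.

iris, sage, pear, reed, bay, aster, rose, ivy, teak, hop, kale, cedar, ash, mint, moss, fern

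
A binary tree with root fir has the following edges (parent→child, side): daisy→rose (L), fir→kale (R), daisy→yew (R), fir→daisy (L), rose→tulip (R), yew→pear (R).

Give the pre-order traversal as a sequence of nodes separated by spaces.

Pre-order visits the node, then its left subtree, then its right subtree.
Visit fir.
At fir: go left to daisy.
  Visit daisy.
  At daisy: go left to rose.
    Visit rose.
    At rose: no left child.
    At rose: go right to tulip.
      tulip is a leaf — visit tulip.
  At daisy: go right to yew.
    Visit yew.
    At yew: no left child.
    At yew: go right to pear.
      pear is a leaf — visit pear.
At fir: go right to kale.
  kale is a leaf — visit kale.

fir daisy rose tulip yew pear kale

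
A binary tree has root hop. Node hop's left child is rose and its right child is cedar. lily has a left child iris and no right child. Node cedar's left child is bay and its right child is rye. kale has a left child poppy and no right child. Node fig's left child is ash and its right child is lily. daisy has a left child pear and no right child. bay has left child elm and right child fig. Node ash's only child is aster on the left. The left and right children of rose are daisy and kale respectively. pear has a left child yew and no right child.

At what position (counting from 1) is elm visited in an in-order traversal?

In-order visits the left subtree, then the node, then the right subtree.
At hop: go left to rose.
  At rose: go left to daisy.
    At daisy: go left to pear.
      At pear: go left to yew.
        yew is a leaf — visit yew.
      Visit pear.
      At pear: no right child.
    Visit daisy.
    At daisy: no right child.
  Visit rose.
  At rose: go right to kale.
    At kale: go left to poppy.
      poppy is a leaf — visit poppy.
    Visit kale.
    At kale: no right child.
Visit hop.
At hop: go right to cedar.
  At cedar: go left to bay.
    At bay: go left to elm.
      elm is a leaf — visit elm.
    Visit bay.
    At bay: go right to fig.
      At fig: go left to ash.
        At ash: go left to aster.
          aster is a leaf — visit aster.
        Visit ash.
        At ash: no right child.
      Visit fig.
      At fig: go right to lily.
        At lily: go left to iris.
          iris is a leaf — visit iris.
        Visit lily.
        At lily: no right child.
  Visit cedar.
  At cedar: go right to rye.
    rye is a leaf — visit rye.
Full in-order sequence: yew, pear, daisy, rose, poppy, kale, hop, elm, bay, aster, ash, fig, iris, lily, cedar, rye.

8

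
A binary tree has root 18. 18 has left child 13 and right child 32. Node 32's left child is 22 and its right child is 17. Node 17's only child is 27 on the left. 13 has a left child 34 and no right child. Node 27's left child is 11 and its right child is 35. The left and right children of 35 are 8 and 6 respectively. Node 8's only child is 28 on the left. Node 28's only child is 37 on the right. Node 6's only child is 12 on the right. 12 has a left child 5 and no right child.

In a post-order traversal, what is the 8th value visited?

Post-order visits the left subtree, then the right subtree, then the node.
At 18: go left to 13.
  At 13: go left to 34.
    34 is a leaf — visit 34.
  At 13: no right child.
  Visit 13.
At 18: go right to 32.
  At 32: go left to 22.
    22 is a leaf — visit 22.
  At 32: go right to 17.
    At 17: go left to 27.
      At 27: go left to 11.
        11 is a leaf — visit 11.
      At 27: go right to 35.
        At 35: go left to 8.
          At 8: go left to 28.
            At 28: no left child.
            At 28: go right to 37.
              37 is a leaf — visit 37.
            Visit 28.
          At 8: no right child.
          Visit 8.
        At 35: go right to 6.
          At 6: no left child.
          At 6: go right to 12.
            At 12: go left to 5.
              5 is a leaf — visit 5.
            At 12: no right child.
            Visit 12.
          Visit 6.
        Visit 35.
      Visit 27.
    At 17: no right child.
    Visit 17.
  Visit 32.
Visit 18.
Full post-order sequence: 34, 13, 22, 11, 37, 28, 8, 5, 12, 6, 35, 27, 17, 32, 18.

5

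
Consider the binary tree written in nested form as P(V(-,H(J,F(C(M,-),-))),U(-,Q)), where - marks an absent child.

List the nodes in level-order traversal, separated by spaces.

Level-order visits nodes level by level from the root, left to right within each level.
Level 0: P
Level 1: V, U
Level 2: H, Q
Level 3: J, F
Level 4: C
Level 5: M

P V U H Q J F C M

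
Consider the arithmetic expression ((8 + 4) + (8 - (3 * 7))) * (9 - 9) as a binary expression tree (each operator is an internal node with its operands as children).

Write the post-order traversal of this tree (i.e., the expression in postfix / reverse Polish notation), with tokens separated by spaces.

Post-order on an expression tree gives postfix notation: for each operator, emit left operand, right operand, then the operator.

8 4 + 8 3 7 * - + 9 9 - *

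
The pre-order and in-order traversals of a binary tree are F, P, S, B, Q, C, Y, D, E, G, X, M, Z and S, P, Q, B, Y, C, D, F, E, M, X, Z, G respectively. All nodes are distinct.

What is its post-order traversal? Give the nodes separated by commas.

S, Q, Y, D, C, B, P, M, Z, X, G, E, F

The first element of pre-order is the root; it splits in-order into left and right subtrees.
Root F: left subtree has 7 nodes {S, P, Q, B, Y, C, D}, right has 5 {E, M, X, Z, G}.
  Root P: left subtree has 1 node {S}, right has 5 {Q, B, Y, C, D}.
    Root B: left subtree has 1 node {Q}, right has 3 {Y, C, D}.
      Root C: left subtree has 1 node {Y}, right has 1 {D}.
  Root E: left subtree has 0 nodes { }, right has 4 {M, X, Z, G}.
    Root G: left subtree has 3 nodes {M, X, Z}, right has 0 { }.
      Root X: left subtree has 1 node {M}, right has 1 {Z}.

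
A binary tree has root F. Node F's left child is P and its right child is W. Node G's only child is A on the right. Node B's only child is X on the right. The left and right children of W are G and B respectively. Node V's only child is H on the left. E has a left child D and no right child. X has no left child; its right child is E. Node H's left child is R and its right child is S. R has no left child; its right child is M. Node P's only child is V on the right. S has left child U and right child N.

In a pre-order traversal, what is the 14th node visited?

X

Pre-order visits the node, then its left subtree, then its right subtree.
Visit F.
At F: go left to P.
  Visit P.
  At P: no left child.
  At P: go right to V.
    Visit V.
    At V: go left to H.
      Visit H.
      At H: go left to R.
        Visit R.
        At R: no left child.
        At R: go right to M.
          M is a leaf — visit M.
      At H: go right to S.
        Visit S.
        At S: go left to U.
          U is a leaf — visit U.
        At S: go right to N.
          N is a leaf — visit N.
    At V: no right child.
At F: go right to W.
  Visit W.
  At W: go left to G.
    Visit G.
    At G: no left child.
    At G: go right to A.
      A is a leaf — visit A.
  At W: go right to B.
    Visit B.
    At B: no left child.
    At B: go right to X.
      Visit X.
      At X: no left child.
      At X: go right to E.
        Visit E.
        At E: go left to D.
          D is a leaf — visit D.
        At E: no right child.
Full pre-order sequence: F, P, V, H, R, M, S, U, N, W, G, A, B, X, E, D.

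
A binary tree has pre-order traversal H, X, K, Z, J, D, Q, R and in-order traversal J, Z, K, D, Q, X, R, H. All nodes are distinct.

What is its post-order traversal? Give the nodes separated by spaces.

J Z Q D K R X H

The first element of pre-order is the root; it splits in-order into left and right subtrees.
Root H: left subtree has 7 nodes {J, Z, K, D, Q, X, R}, right has 0 { }.
  Root X: left subtree has 5 nodes {J, Z, K, D, Q}, right has 1 {R}.
    Root K: left subtree has 2 nodes {J, Z}, right has 2 {D, Q}.
      Root Z: left subtree has 1 node {J}, right has 0 { }.
      Root D: left subtree has 0 nodes { }, right has 1 {Q}.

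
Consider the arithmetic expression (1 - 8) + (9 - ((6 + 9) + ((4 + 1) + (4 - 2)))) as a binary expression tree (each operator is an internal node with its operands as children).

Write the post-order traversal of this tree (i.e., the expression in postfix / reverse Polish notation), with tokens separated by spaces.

Post-order on an expression tree gives postfix notation: for each operator, emit left operand, right operand, then the operator.

1 8 - 9 6 9 + 4 1 + 4 2 - + + - +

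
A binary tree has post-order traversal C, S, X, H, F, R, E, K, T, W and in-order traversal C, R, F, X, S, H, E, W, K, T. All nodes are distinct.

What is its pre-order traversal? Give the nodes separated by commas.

The last element of post-order is the root; it splits in-order into left and right subtrees.
Root W: left subtree has 7 nodes {C, R, F, X, S, H, E}, right has 2 {K, T}.
  Root E: left subtree has 6 nodes {C, R, F, X, S, H}, right has 0 { }.
    Root R: left subtree has 1 node {C}, right has 4 {F, X, S, H}.
      Root F: left subtree has 0 nodes { }, right has 3 {X, S, H}.
        Root H: left subtree has 2 nodes {X, S}, right has 0 { }.
          Root X: left subtree has 0 nodes { }, right has 1 {S}.
  Root T: left subtree has 1 node {K}, right has 0 { }.

W, E, R, C, F, H, X, S, T, K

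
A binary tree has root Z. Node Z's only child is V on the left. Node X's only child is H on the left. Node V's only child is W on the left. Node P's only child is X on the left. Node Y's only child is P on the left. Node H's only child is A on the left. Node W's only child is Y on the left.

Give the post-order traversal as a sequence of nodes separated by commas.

Post-order visits the left subtree, then the right subtree, then the node.
At Z: go left to V.
  At V: go left to W.
    At W: go left to Y.
      At Y: go left to P.
        At P: go left to X.
          At X: go left to H.
            At H: go left to A.
              A is a leaf — visit A.
            At H: no right child.
            Visit H.
          At X: no right child.
          Visit X.
        At P: no right child.
        Visit P.
      At Y: no right child.
      Visit Y.
    At W: no right child.
    Visit W.
  At V: no right child.
  Visit V.
At Z: no right child.
Visit Z.

A, H, X, P, Y, W, V, Z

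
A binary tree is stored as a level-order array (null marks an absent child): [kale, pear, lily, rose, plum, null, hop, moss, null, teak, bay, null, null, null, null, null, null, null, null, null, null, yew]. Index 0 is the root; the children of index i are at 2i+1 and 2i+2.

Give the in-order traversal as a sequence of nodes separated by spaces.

moss rose pear teak plum yew bay kale lily hop

In-order visits the left subtree, then the node, then the right subtree.
At kale: go left to pear.
  At pear: go left to rose.
    At rose: go left to moss.
      moss is a leaf — visit moss.
    Visit rose.
    At rose: no right child.
  Visit pear.
  At pear: go right to plum.
    At plum: go left to teak.
      teak is a leaf — visit teak.
    Visit plum.
    At plum: go right to bay.
      At bay: go left to yew.
        yew is a leaf — visit yew.
      Visit bay.
      At bay: no right child.
Visit kale.
At kale: go right to lily.
  At lily: no left child.
  Visit lily.
  At lily: go right to hop.
    hop is a leaf — visit hop.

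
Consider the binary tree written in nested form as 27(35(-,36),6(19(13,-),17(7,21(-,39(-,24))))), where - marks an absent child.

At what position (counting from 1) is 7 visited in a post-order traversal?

5

Post-order visits the left subtree, then the right subtree, then the node.
At 27: go left to 35.
  At 35: no left child.
  At 35: go right to 36.
    36 is a leaf — visit 36.
  Visit 35.
At 27: go right to 6.
  At 6: go left to 19.
    At 19: go left to 13.
      13 is a leaf — visit 13.
    At 19: no right child.
    Visit 19.
  At 6: go right to 17.
    At 17: go left to 7.
      7 is a leaf — visit 7.
    At 17: go right to 21.
      At 21: no left child.
      At 21: go right to 39.
        At 39: no left child.
        At 39: go right to 24.
          24 is a leaf — visit 24.
        Visit 39.
      Visit 21.
    Visit 17.
  Visit 6.
Visit 27.
Full post-order sequence: 36, 35, 13, 19, 7, 24, 39, 21, 17, 6, 27.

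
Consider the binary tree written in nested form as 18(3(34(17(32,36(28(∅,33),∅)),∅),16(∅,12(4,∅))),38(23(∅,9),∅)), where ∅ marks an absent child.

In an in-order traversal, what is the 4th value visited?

In-order visits the left subtree, then the node, then the right subtree.
At 18: go left to 3.
  At 3: go left to 34.
    At 34: go left to 17.
      At 17: go left to 32.
        32 is a leaf — visit 32.
      Visit 17.
      At 17: go right to 36.
        At 36: go left to 28.
          At 28: no left child.
          Visit 28.
          At 28: go right to 33.
            33 is a leaf — visit 33.
        Visit 36.
        At 36: no right child.
    Visit 34.
    At 34: no right child.
  Visit 3.
  At 3: go right to 16.
    At 16: no left child.
    Visit 16.
    At 16: go right to 12.
      At 12: go left to 4.
        4 is a leaf — visit 4.
      Visit 12.
      At 12: no right child.
Visit 18.
At 18: go right to 38.
  At 38: go left to 23.
    At 23: no left child.
    Visit 23.
    At 23: go right to 9.
      9 is a leaf — visit 9.
  Visit 38.
  At 38: no right child.
Full in-order sequence: 32, 17, 28, 33, 36, 34, 3, 16, 4, 12, 18, 23, 9, 38.

33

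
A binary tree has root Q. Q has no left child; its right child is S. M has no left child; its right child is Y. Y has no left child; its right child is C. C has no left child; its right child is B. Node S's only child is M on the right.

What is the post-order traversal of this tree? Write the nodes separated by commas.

Post-order visits the left subtree, then the right subtree, then the node.
At Q: no left child.
At Q: go right to S.
  At S: no left child.
  At S: go right to M.
    At M: no left child.
    At M: go right to Y.
      At Y: no left child.
      At Y: go right to C.
        At C: no left child.
        At C: go right to B.
          B is a leaf — visit B.
        Visit C.
      Visit Y.
    Visit M.
  Visit S.
Visit Q.

B, C, Y, M, S, Q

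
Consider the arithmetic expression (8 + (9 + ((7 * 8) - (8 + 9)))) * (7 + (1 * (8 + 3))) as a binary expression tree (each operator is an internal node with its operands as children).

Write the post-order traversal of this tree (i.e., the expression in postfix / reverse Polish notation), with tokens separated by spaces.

Post-order on an expression tree gives postfix notation: for each operator, emit left operand, right operand, then the operator.

8 9 7 8 * 8 9 + - + + 7 1 8 3 + * + *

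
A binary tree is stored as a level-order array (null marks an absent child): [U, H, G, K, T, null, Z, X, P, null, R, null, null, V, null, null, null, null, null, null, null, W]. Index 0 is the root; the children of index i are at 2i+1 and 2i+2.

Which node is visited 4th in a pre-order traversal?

Pre-order visits the node, then its left subtree, then its right subtree.
Visit U.
At U: go left to H.
  Visit H.
  At H: go left to K.
    Visit K.
    At K: go left to X.
      X is a leaf — visit X.
    At K: go right to P.
      P is a leaf — visit P.
  At H: go right to T.
    Visit T.
    At T: no left child.
    At T: go right to R.
      Visit R.
      At R: go left to W.
        W is a leaf — visit W.
      At R: no right child.
At U: go right to G.
  Visit G.
  At G: no left child.
  At G: go right to Z.
    Visit Z.
    At Z: go left to V.
      V is a leaf — visit V.
    At Z: no right child.
Full pre-order sequence: U, H, K, X, P, T, R, W, G, Z, V.

X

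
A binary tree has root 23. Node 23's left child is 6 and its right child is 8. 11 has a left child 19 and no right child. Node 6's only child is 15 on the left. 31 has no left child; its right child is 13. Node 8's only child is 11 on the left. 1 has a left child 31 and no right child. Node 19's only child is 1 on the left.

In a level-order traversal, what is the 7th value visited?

Level-order visits nodes level by level from the root, left to right within each level.
Level 0: 23
Level 1: 6, 8
Level 2: 15, 11
Level 3: 19
Level 4: 1
Level 5: 31
Level 6: 13
Full level-order sequence: 23, 6, 8, 15, 11, 19, 1, 31, 13.

1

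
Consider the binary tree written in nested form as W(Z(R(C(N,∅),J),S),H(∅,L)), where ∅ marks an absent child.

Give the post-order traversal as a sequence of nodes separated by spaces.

Post-order visits the left subtree, then the right subtree, then the node.
At W: go left to Z.
  At Z: go left to R.
    At R: go left to C.
      At C: go left to N.
        N is a leaf — visit N.
      At C: no right child.
      Visit C.
    At R: go right to J.
      J is a leaf — visit J.
    Visit R.
  At Z: go right to S.
    S is a leaf — visit S.
  Visit Z.
At W: go right to H.
  At H: no left child.
  At H: go right to L.
    L is a leaf — visit L.
  Visit H.
Visit W.

N C J R S Z L H W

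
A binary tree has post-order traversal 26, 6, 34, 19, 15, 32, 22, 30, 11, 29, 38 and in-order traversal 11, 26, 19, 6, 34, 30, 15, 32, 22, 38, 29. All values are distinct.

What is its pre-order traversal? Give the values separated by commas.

The last element of post-order is the root; it splits in-order into left and right subtrees.
Root 38: left subtree has 9 nodes {11, 26, 19, 6, 34, 30, 15, 32, 22}, right has 1 {29}.
  Root 11: left subtree has 0 nodes { }, right has 8 {26, 19, 6, 34, 30, 15, 32, 22}.
    Root 30: left subtree has 4 nodes {26, 19, 6, 34}, right has 3 {15, 32, 22}.
      Root 19: left subtree has 1 node {26}, right has 2 {6, 34}.
        Root 34: left subtree has 1 node {6}, right has 0 { }.
      Root 22: left subtree has 2 nodes {15, 32}, right has 0 { }.
        Root 32: left subtree has 1 node {15}, right has 0 { }.

38, 11, 30, 19, 26, 34, 6, 22, 32, 15, 29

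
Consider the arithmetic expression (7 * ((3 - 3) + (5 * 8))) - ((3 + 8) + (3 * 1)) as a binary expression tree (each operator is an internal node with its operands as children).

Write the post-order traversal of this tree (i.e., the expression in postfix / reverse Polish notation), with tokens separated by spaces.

Post-order on an expression tree gives postfix notation: for each operator, emit left operand, right operand, then the operator.

7 3 3 - 5 8 * + * 3 8 + 3 1 * + -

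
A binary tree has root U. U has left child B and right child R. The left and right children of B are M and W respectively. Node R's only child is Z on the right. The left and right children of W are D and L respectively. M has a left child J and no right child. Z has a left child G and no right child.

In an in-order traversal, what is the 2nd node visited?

M

In-order visits the left subtree, then the node, then the right subtree.
At U: go left to B.
  At B: go left to M.
    At M: go left to J.
      J is a leaf — visit J.
    Visit M.
    At M: no right child.
  Visit B.
  At B: go right to W.
    At W: go left to D.
      D is a leaf — visit D.
    Visit W.
    At W: go right to L.
      L is a leaf — visit L.
Visit U.
At U: go right to R.
  At R: no left child.
  Visit R.
  At R: go right to Z.
    At Z: go left to G.
      G is a leaf — visit G.
    Visit Z.
    At Z: no right child.
Full in-order sequence: J, M, B, D, W, L, U, R, G, Z.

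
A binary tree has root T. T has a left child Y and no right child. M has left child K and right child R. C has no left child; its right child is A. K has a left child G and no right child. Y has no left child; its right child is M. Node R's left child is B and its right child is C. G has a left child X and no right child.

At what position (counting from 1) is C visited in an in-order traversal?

8

In-order visits the left subtree, then the node, then the right subtree.
At T: go left to Y.
  At Y: no left child.
  Visit Y.
  At Y: go right to M.
    At M: go left to K.
      At K: go left to G.
        At G: go left to X.
          X is a leaf — visit X.
        Visit G.
        At G: no right child.
      Visit K.
      At K: no right child.
    Visit M.
    At M: go right to R.
      At R: go left to B.
        B is a leaf — visit B.
      Visit R.
      At R: go right to C.
        At C: no left child.
        Visit C.
        At C: go right to A.
          A is a leaf — visit A.
Visit T.
At T: no right child.
Full in-order sequence: Y, X, G, K, M, B, R, C, A, T.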